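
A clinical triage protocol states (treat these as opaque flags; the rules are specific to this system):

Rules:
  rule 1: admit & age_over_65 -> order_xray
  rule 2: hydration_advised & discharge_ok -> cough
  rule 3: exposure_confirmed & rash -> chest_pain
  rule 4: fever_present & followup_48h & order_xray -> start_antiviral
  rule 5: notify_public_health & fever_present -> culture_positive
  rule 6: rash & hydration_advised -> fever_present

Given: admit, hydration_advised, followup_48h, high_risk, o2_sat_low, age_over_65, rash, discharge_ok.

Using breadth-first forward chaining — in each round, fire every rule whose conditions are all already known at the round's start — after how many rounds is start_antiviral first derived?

2

[1] rule 1 [admit & age_over_65 -> order_xray]; rule 2 [hydration_advised & discharge_ok -> cough]; rule 6 [rash & hydration_advised -> fever_present]. ⇒ new: order_xray, cough, fever_present.
[2] rule 4 [fever_present & followup_48h & order_xray -> start_antiviral]. ⇒ new: start_antiviral.
start_antiviral first appears in round 2.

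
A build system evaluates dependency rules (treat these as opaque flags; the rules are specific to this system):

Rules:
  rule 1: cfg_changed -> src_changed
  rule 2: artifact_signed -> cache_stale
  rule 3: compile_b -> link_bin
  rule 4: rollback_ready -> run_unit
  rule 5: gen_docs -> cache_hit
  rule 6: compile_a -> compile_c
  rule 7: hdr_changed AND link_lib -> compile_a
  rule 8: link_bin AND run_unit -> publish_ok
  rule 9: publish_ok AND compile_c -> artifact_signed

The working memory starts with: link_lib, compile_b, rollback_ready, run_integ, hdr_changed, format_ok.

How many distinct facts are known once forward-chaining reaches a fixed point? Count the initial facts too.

13

Round 1: rule 3 [compile_b -> link_bin]; rule 4 [rollback_ready -> run_unit]; rule 7 [hdr_changed AND link_lib -> compile_a]. New: link_bin, run_unit, compile_a.
Round 2: rule 6 [compile_a -> compile_c]; rule 8 [link_bin AND run_unit -> publish_ok]. New: compile_c, publish_ok.
Round 3: rule 9 [publish_ok AND compile_c -> artifact_signed]. New: artifact_signed.
Round 4: rule 2 [artifact_signed -> cache_stale]. New: cache_stale.
Closure: {artifact_signed, cache_stale, compile_a, compile_b, compile_c, format_ok, hdr_changed, link_bin, link_lib, publish_ok, rollback_ready, run_integ, run_unit} — 13 facts.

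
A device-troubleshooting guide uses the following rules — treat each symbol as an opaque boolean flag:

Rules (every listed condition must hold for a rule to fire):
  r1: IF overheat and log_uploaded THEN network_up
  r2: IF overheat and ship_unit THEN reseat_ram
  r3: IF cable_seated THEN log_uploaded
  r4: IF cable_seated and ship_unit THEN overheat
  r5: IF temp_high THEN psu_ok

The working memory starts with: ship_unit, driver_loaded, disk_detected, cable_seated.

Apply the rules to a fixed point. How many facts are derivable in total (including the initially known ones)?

8

Round 1: r3 [IF cable_seated THEN log_uploaded]; r4 [IF cable_seated and ship_unit THEN overheat]. New: log_uploaded, overheat.
Round 2: r1 [IF overheat and log_uploaded THEN network_up]; r2 [IF overheat and ship_unit THEN reseat_ram]. New: network_up, reseat_ram.
Closure: {cable_seated, disk_detected, driver_loaded, log_uploaded, network_up, overheat, reseat_ram, ship_unit} — 8 facts.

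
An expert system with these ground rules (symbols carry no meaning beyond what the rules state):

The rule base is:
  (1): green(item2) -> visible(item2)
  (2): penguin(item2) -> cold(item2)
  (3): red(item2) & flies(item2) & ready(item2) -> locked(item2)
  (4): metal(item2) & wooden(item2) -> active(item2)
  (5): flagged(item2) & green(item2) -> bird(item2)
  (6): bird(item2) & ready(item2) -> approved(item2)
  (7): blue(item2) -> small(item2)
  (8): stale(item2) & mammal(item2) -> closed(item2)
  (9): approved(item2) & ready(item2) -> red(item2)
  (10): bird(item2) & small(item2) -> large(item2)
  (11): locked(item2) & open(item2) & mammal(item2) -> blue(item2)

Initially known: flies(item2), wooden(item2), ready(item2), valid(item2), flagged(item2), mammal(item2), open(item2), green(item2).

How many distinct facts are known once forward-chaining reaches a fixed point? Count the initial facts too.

Round 1: (1) [green(item2) -> visible(item2)]; (5) [flagged(item2) & green(item2) -> bird(item2)]. New: visible(item2), bird(item2).
Round 2: (6) [bird(item2) & ready(item2) -> approved(item2)]. New: approved(item2).
Round 3: (9) [approved(item2) & ready(item2) -> red(item2)]. New: red(item2).
Round 4: (3) [red(item2) & flies(item2) & ready(item2) -> locked(item2)]. New: locked(item2).
Round 5: (11) [locked(item2) & open(item2) & mammal(item2) -> blue(item2)]. New: blue(item2).
Round 6: (7) [blue(item2) -> small(item2)]. New: small(item2).
Round 7: (10) [bird(item2) & small(item2) -> large(item2)]. New: large(item2).
Closure: {approved(item2), bird(item2), blue(item2), flagged(item2), flies(item2), green(item2), large(item2), locked(item2), mammal(item2), open(item2), ready(item2), red(item2), small(item2), valid(item2), visible(item2), wooden(item2)} — 16 facts.

16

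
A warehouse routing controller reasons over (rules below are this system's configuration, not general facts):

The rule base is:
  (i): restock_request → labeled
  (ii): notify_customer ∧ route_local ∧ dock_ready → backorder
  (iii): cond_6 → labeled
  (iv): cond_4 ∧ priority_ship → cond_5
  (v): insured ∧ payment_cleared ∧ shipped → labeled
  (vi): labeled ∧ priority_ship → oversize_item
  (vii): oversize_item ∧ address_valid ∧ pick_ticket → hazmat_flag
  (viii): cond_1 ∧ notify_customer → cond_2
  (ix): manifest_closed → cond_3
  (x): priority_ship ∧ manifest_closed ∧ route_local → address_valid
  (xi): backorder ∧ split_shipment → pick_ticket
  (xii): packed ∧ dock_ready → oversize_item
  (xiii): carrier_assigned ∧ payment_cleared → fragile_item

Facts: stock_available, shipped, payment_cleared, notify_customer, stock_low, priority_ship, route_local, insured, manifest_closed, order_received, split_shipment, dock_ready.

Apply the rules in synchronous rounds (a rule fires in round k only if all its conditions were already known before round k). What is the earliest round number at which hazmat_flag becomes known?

Round 1 fires (ii), (v), (ix), (x), giving backorder, labeled, cond_3, address_valid.
Round 2 fires (vi), (xi), giving oversize_item, pick_ticket.
Round 3 fires (vii), giving hazmat_flag.
hazmat_flag first appears in round 3.

3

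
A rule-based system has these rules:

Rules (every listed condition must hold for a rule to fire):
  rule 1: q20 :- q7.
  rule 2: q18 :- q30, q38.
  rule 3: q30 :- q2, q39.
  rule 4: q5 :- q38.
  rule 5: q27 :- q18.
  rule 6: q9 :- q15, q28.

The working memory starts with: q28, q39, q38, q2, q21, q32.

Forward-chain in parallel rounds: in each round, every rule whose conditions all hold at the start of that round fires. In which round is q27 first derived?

3

Round 1 — rule 3, rule 4, derive q30, q5.
Round 2 — rule 2, derive q18.
Round 3 — rule 5, derive q27.
q27 first appears in round 3.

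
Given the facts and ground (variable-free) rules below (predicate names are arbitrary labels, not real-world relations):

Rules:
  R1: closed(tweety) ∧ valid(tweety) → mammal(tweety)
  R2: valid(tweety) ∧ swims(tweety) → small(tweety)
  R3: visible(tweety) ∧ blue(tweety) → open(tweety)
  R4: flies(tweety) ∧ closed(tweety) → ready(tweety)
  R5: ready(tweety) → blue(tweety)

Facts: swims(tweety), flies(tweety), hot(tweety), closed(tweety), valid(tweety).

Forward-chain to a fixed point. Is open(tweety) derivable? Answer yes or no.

no

[1] R1 [closed(tweety) ∧ valid(tweety) → mammal(tweety)]; R2 [valid(tweety) ∧ swims(tweety) → small(tweety)]; R4 [flies(tweety) ∧ closed(tweety) → ready(tweety)]. ⇒ new: mammal(tweety), small(tweety), ready(tweety).
[2] R5 [ready(tweety) → blue(tweety)]. ⇒ new: blue(tweety).
Fixed point reached. open(tweety) is concluded only by R3; R3 needs visible(tweety) (never derived).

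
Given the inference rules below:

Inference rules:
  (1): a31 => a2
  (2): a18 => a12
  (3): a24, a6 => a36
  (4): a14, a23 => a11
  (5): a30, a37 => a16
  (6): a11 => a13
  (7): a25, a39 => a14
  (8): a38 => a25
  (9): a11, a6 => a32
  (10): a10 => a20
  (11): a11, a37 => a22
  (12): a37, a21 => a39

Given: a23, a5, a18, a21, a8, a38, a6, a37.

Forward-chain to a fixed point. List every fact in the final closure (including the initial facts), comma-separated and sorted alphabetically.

a11, a12, a13, a14, a18, a21, a22, a23, a25, a32, a37, a38, a39, a5, a6, a8

Round 1: (2) [a18 => a12]; (8) [a38 => a25]; (12) [a37, a21 => a39]. Adds a12, a25, a39.
Round 2: (7) [a25, a39 => a14]. Adds a14.
Round 3: (4) [a14, a23 => a11]. Adds a11.
Round 4: (6) [a11 => a13]; (9) [a11, a6 => a32]; (11) [a11, a37 => a22]. Adds a13, a32, a22.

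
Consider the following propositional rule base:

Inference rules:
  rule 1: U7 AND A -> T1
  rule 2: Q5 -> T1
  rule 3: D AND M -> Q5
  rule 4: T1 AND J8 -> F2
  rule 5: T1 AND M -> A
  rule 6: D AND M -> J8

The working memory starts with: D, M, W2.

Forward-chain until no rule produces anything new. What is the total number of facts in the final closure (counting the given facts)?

[1] rule 3 [D AND M -> Q5]; rule 6 [D AND M -> J8]. ⇒ new: Q5, J8.
[2] rule 2 [Q5 -> T1]. ⇒ new: T1.
[3] rule 4 [T1 AND J8 -> F2]; rule 5 [T1 AND M -> A]. ⇒ new: F2, A.
Closure: {A, D, F2, J8, M, Q5, T1, W2} — 8 facts.

8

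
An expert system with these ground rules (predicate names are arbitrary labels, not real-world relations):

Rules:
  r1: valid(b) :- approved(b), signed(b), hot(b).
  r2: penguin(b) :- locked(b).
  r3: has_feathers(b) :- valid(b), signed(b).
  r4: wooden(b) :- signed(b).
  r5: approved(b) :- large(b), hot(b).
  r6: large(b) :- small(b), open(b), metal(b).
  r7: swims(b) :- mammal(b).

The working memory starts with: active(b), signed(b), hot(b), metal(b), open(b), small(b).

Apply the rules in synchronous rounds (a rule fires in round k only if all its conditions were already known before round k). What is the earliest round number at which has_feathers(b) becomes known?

Round 1: r4 [wooden(b) :- signed(b).]; r6 [large(b) :- small(b), open(b), metal(b).]. New: wooden(b), large(b).
Round 2: r5 [approved(b) :- large(b), hot(b).]. New: approved(b).
Round 3: r1 [valid(b) :- approved(b), signed(b), hot(b).]. New: valid(b).
Round 4: r3 [has_feathers(b) :- valid(b), signed(b).]. New: has_feathers(b).
has_feathers(b) first appears in round 4.

4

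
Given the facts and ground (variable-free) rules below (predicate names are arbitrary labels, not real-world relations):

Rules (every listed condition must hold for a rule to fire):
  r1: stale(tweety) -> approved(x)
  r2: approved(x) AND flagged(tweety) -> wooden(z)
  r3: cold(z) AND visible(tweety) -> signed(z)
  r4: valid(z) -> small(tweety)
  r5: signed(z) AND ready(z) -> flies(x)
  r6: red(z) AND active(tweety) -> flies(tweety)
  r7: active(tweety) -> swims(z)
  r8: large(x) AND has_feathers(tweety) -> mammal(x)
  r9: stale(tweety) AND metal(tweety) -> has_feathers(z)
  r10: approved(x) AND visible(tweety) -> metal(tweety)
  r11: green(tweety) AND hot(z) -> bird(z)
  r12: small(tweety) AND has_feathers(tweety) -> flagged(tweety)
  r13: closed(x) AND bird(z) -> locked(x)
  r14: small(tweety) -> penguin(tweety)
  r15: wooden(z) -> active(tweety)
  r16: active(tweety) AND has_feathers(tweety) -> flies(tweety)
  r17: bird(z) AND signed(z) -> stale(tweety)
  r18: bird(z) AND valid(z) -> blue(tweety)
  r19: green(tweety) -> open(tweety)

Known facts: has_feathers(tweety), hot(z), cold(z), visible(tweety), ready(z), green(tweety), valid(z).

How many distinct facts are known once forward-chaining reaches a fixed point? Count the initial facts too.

23

Round 1 — r3, r4, r11, r19, derive signed(z), small(tweety), bird(z), open(tweety).
Round 2 — r5, r12, r14, r17, r18, derive flies(x), flagged(tweety), penguin(tweety), stale(tweety), blue(tweety).
Round 3 — r1, derive approved(x).
Round 4 — r2, r10, derive wooden(z), metal(tweety).
Round 5 — r9, r15, derive has_feathers(z), active(tweety).
Round 6 — r7, r16, derive swims(z), flies(tweety).
Closure: {active(tweety), approved(x), bird(z), blue(tweety), cold(z), flagged(tweety), flies(tweety), flies(x), green(tweety), has_feathers(tweety), has_feathers(z), hot(z), metal(tweety), open(tweety), penguin(tweety), ready(z), signed(z), small(tweety), stale(tweety), swims(z), valid(z), visible(tweety), wooden(z)} — 23 facts.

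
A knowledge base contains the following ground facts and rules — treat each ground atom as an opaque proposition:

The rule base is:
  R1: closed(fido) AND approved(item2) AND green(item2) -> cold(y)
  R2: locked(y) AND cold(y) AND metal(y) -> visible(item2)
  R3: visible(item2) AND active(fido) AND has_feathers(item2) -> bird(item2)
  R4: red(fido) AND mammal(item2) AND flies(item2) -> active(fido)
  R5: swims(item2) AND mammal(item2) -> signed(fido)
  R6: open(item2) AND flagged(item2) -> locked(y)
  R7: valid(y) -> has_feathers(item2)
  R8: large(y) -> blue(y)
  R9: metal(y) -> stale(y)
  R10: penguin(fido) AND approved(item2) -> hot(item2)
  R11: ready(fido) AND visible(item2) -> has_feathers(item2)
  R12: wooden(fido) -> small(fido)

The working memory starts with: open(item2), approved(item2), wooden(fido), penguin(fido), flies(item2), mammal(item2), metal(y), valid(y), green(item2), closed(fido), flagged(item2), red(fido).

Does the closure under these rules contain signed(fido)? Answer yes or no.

no

Round 1 fires R1, R4, R6, R7, R9, R10, R12, giving cold(y), active(fido), locked(y), has_feathers(item2), stale(y), hot(item2), small(fido).
Round 2 fires R2, giving visible(item2).
Round 3 fires R3, giving bird(item2).
Fixed point reached. signed(fido) is concluded only by R5; R5 needs swims(item2) (never derived).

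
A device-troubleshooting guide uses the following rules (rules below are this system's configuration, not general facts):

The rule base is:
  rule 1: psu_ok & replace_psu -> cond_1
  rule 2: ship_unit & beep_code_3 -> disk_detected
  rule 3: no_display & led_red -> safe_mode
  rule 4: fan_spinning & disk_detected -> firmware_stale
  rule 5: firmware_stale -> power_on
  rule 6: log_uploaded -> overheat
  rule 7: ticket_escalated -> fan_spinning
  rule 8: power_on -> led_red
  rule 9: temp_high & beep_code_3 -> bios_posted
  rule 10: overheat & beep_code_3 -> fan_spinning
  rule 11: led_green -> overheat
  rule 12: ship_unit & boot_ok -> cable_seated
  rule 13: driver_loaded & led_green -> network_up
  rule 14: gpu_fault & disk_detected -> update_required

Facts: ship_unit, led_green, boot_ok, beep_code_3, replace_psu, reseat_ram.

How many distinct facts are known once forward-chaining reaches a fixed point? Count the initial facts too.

Round 1 — rule 2, rule 11, rule 12, derive disk_detected, overheat, cable_seated.
Round 2 — rule 10, derive fan_spinning.
Round 3 — rule 4, derive firmware_stale.
Round 4 — rule 5, derive power_on.
Round 5 — rule 8, derive led_red.
Closure: {beep_code_3, boot_ok, cable_seated, disk_detected, fan_spinning, firmware_stale, led_green, led_red, overheat, power_on, replace_psu, reseat_ram, ship_unit} — 13 facts.

13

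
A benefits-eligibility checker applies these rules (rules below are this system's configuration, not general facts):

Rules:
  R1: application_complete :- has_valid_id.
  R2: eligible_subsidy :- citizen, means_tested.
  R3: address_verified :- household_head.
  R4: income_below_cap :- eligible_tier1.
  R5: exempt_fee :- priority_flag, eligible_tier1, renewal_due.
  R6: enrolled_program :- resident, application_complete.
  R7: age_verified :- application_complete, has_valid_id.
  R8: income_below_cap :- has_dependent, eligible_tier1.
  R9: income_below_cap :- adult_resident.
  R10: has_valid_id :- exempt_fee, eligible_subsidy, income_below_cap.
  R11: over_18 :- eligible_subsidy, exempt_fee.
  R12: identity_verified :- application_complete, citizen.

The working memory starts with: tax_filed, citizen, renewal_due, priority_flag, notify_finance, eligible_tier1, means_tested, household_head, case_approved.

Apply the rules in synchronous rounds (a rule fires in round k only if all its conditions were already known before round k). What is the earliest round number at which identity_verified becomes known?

4

Round 1: R2 [eligible_subsidy :- citizen, means_tested.]; R3 [address_verified :- household_head.]; R4 [income_below_cap :- eligible_tier1.]; R5 [exempt_fee :- priority_flag, eligible_tier1, renewal_due.]. New: eligible_subsidy, address_verified, income_below_cap, exempt_fee.
Round 2: R10 [has_valid_id :- exempt_fee, eligible_subsidy, income_below_cap.]; R11 [over_18 :- eligible_subsidy, exempt_fee.]. New: has_valid_id, over_18.
Round 3: R1 [application_complete :- has_valid_id.]. New: application_complete.
Round 4: R7 [age_verified :- application_complete, has_valid_id.]; R12 [identity_verified :- application_complete, citizen.]. New: age_verified, identity_verified.
identity_verified first appears in round 4.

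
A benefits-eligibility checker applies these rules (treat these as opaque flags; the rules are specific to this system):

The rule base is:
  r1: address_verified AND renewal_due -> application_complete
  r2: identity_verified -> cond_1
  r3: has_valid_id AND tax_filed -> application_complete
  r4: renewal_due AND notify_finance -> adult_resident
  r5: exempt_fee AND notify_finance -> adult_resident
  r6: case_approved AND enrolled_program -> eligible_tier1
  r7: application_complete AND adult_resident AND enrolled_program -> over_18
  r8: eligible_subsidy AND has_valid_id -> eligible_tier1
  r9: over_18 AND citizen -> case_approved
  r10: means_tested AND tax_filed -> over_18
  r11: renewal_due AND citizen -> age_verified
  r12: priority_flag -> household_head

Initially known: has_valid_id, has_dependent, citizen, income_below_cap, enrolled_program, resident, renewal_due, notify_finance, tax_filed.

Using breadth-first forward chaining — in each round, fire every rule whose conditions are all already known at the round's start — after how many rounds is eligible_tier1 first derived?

4

Round 1 — r3, r4, r11, derive application_complete, adult_resident, age_verified.
Round 2 — r7, derive over_18.
Round 3 — r9, derive case_approved.
Round 4 — r6, derive eligible_tier1.
eligible_tier1 first appears in round 4.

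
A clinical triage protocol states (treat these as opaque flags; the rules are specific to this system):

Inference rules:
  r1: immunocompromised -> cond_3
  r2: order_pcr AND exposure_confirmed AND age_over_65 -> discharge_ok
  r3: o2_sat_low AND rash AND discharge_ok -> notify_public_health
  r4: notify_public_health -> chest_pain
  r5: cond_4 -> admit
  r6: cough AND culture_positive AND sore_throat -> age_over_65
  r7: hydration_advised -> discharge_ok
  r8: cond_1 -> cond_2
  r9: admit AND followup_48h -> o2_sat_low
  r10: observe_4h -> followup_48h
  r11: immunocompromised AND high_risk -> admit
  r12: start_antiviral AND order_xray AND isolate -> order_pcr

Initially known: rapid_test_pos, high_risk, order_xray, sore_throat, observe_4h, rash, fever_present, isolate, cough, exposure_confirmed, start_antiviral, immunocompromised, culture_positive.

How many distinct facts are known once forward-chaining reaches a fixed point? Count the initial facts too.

[1] r1 [immunocompromised -> cond_3]; r6 [cough AND culture_positive AND sore_throat -> age_over_65]; r10 [observe_4h -> followup_48h]; r11 [immunocompromised AND high_risk -> admit]; r12 [start_antiviral AND order_xray AND isolate -> order_pcr]. ⇒ new: cond_3, age_over_65, followup_48h, admit, order_pcr.
[2] r2 [order_pcr AND exposure_confirmed AND age_over_65 -> discharge_ok]; r9 [admit AND followup_48h -> o2_sat_low]. ⇒ new: discharge_ok, o2_sat_low.
[3] r3 [o2_sat_low AND rash AND discharge_ok -> notify_public_health]. ⇒ new: notify_public_health.
[4] r4 [notify_public_health -> chest_pain]. ⇒ new: chest_pain.
Closure: {admit, age_over_65, chest_pain, cond_3, cough, culture_positive, discharge_ok, exposure_confirmed, fever_present, followup_48h, high_risk, immunocompromised, isolate, notify_public_health, o2_sat_low, observe_4h, order_pcr, order_xray, rapid_test_pos, rash, sore_throat, start_antiviral} — 22 facts.

22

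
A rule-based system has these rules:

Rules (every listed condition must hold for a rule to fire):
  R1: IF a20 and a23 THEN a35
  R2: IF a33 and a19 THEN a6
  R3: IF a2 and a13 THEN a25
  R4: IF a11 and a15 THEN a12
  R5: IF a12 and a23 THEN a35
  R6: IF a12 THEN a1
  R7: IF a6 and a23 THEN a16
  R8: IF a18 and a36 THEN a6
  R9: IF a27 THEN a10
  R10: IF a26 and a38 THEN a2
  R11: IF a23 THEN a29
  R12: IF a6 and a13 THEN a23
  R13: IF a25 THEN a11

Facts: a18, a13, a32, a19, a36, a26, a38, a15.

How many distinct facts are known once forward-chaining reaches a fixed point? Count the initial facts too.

18

Round 1: R8 [IF a18 and a36 THEN a6]; R10 [IF a26 and a38 THEN a2]. New: a6, a2.
Round 2: R3 [IF a2 and a13 THEN a25]; R12 [IF a6 and a13 THEN a23]. New: a25, a23.
Round 3: R7 [IF a6 and a23 THEN a16]; R11 [IF a23 THEN a29]; R13 [IF a25 THEN a11]. New: a16, a29, a11.
Round 4: R4 [IF a11 and a15 THEN a12]. New: a12.
Round 5: R5 [IF a12 and a23 THEN a35]; R6 [IF a12 THEN a1]. New: a35, a1.
Closure: {a1, a11, a12, a13, a15, a16, a18, a19, a2, a23, a25, a26, a29, a32, a35, a36, a38, a6} — 18 facts.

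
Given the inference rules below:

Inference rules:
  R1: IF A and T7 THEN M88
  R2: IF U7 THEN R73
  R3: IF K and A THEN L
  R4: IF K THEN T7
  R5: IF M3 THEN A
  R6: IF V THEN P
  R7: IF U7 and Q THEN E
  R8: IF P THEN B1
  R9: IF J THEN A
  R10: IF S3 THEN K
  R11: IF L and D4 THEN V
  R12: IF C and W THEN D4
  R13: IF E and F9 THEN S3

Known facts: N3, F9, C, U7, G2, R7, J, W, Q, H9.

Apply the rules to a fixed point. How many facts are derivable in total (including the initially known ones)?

Round 1 fires R2, R7, R9, R12, giving R73, E, A, D4.
Round 2 fires R13, giving S3.
Round 3 fires R10, giving K.
Round 4 fires R3, R4, giving L, T7.
Round 5 fires R1, R11, giving M88, V.
Round 6 fires R6, giving P.
Round 7 fires R8, giving B1.
Closure: {A, B1, C, D4, E, F9, G2, H9, J, K, L, M88, N3, P, Q, R7, R73, S3, T7, U7, V, W} — 22 facts.

22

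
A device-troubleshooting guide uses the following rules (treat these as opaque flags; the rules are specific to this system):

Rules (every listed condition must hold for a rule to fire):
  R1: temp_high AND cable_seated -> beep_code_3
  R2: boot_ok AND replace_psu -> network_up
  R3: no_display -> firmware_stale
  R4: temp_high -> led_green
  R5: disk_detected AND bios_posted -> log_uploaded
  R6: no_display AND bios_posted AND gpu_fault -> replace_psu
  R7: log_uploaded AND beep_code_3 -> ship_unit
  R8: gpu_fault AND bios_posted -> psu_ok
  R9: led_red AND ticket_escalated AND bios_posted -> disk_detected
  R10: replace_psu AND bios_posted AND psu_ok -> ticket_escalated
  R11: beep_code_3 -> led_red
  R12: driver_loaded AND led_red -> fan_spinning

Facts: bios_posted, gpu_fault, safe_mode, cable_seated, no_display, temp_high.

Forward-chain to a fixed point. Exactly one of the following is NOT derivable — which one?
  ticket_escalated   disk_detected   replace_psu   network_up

network_up

Round 1 — R1, R3, R4, R6, R8, derive beep_code_3, firmware_stale, led_green, replace_psu, psu_ok.
Round 2 — R10, R11, derive ticket_escalated, led_red.
Round 3 — R9, derive disk_detected.
Round 4 — R5, derive log_uploaded.
Round 5 — R7, derive ship_unit.
Derived: replace_psu (round 1), disk_detected (round 3), ticket_escalated (round 2). network_up never appears in any round.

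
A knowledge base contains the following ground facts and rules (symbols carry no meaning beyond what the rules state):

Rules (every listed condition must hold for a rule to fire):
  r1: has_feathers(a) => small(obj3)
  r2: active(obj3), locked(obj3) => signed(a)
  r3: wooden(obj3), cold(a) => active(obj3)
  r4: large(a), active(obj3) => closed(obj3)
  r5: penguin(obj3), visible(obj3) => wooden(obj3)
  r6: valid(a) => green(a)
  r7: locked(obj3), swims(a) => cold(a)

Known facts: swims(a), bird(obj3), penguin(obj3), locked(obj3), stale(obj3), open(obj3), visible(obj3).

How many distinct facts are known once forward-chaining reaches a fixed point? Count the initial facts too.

Round 1 — r5, r7, derive wooden(obj3), cold(a).
Round 2 — r3, derive active(obj3).
Round 3 — r2, derive signed(a).
Closure: {active(obj3), bird(obj3), cold(a), locked(obj3), open(obj3), penguin(obj3), signed(a), stale(obj3), swims(a), visible(obj3), wooden(obj3)} — 11 facts.

11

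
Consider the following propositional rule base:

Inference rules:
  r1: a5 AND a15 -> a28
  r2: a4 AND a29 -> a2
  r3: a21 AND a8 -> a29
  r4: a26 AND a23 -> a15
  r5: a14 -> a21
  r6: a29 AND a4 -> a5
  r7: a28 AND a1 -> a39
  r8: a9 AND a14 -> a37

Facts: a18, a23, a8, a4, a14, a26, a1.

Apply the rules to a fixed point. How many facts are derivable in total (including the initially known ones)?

14

Round 1 — r4, r5, derive a15, a21.
Round 2 — r3, derive a29.
Round 3 — r2, r6, derive a2, a5.
Round 4 — r1, derive a28.
Round 5 — r7, derive a39.
Closure: {a1, a14, a15, a18, a2, a21, a23, a26, a28, a29, a39, a4, a5, a8} — 14 facts.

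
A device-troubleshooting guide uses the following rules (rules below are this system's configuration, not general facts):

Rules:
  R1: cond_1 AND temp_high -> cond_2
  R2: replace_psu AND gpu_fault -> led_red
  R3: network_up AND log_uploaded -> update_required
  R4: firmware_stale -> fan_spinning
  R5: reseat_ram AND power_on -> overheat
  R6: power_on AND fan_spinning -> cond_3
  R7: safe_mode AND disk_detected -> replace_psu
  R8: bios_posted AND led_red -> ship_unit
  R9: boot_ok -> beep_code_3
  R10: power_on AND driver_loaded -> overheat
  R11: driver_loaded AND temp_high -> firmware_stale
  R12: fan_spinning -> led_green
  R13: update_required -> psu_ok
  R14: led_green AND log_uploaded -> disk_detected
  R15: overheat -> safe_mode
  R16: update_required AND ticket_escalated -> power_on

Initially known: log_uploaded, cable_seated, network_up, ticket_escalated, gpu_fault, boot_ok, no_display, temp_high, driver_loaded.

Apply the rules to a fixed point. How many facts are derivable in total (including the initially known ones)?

Round 1 fires R3, R9, R11, giving update_required, beep_code_3, firmware_stale.
Round 2 fires R4, R13, R16, giving fan_spinning, psu_ok, power_on.
Round 3 fires R6, R10, R12, giving cond_3, overheat, led_green.
Round 4 fires R14, R15, giving disk_detected, safe_mode.
Round 5 fires R7, giving replace_psu.
Round 6 fires R2, giving led_red.
Closure: {beep_code_3, boot_ok, cable_seated, cond_3, disk_detected, driver_loaded, fan_spinning, firmware_stale, gpu_fault, led_green, led_red, log_uploaded, network_up, no_display, overheat, power_on, psu_ok, replace_psu, safe_mode, temp_high, ticket_escalated, update_required} — 22 facts.

22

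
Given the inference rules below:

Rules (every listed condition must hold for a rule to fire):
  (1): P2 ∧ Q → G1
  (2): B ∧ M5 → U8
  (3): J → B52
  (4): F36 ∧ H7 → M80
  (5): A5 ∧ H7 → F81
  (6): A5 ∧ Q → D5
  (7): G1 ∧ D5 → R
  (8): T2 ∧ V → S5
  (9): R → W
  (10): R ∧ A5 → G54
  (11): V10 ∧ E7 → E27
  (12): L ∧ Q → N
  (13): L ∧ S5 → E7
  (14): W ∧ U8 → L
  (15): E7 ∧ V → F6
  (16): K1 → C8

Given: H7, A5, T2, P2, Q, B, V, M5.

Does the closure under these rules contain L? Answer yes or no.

Round 1 — (1), (2), (5), (6), (8), derive G1, U8, F81, D5, S5.
Round 2 — (7), derive R.
Round 3 — (9), (10), derive W, G54.
Round 4 — (14), derive L.
Round 5 — (12), (13), derive N, E7.
Round 6 — (15), derive F6.
L appears in round 4, so it is derivable.

yes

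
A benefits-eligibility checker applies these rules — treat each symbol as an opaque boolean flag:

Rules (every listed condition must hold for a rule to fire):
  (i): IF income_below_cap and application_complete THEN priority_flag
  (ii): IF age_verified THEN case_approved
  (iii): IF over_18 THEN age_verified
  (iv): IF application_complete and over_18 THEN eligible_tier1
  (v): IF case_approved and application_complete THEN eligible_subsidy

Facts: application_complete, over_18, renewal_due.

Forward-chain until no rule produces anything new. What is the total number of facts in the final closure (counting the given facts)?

Round 1: (iii) [IF over_18 THEN age_verified]; (iv) [IF application_complete and over_18 THEN eligible_tier1]. Adds age_verified, eligible_tier1.
Round 2: (ii) [IF age_verified THEN case_approved]. Adds case_approved.
Round 3: (v) [IF case_approved and application_complete THEN eligible_subsidy]. Adds eligible_subsidy.
Closure: {age_verified, application_complete, case_approved, eligible_subsidy, eligible_tier1, over_18, renewal_due} — 7 facts.

7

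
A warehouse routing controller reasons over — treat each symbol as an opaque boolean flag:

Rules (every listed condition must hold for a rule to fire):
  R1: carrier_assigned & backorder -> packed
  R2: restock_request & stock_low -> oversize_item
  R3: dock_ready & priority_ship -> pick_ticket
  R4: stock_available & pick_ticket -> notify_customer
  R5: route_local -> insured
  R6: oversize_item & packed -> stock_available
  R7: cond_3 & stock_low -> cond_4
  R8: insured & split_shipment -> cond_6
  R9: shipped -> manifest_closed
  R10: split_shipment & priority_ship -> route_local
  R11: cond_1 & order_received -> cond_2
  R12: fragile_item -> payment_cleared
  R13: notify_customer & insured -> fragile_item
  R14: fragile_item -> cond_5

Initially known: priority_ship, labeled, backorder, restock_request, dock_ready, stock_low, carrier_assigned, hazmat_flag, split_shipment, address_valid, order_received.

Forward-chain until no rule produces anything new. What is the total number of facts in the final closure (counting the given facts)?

22

Round 1: R1 [carrier_assigned & backorder -> packed]; R2 [restock_request & stock_low -> oversize_item]; R3 [dock_ready & priority_ship -> pick_ticket]; R10 [split_shipment & priority_ship -> route_local]. Adds packed, oversize_item, pick_ticket, route_local.
Round 2: R5 [route_local -> insured]; R6 [oversize_item & packed -> stock_available]. Adds insured, stock_available.
Round 3: R4 [stock_available & pick_ticket -> notify_customer]; R8 [insured & split_shipment -> cond_6]. Adds notify_customer, cond_6.
Round 4: R13 [notify_customer & insured -> fragile_item]. Adds fragile_item.
Round 5: R12 [fragile_item -> payment_cleared]; R14 [fragile_item -> cond_5]. Adds payment_cleared, cond_5.
Closure: {address_valid, backorder, carrier_assigned, cond_5, cond_6, dock_ready, fragile_item, hazmat_flag, insured, labeled, notify_customer, order_received, oversize_item, packed, payment_cleared, pick_ticket, priority_ship, restock_request, route_local, split_shipment, stock_available, stock_low} — 22 facts.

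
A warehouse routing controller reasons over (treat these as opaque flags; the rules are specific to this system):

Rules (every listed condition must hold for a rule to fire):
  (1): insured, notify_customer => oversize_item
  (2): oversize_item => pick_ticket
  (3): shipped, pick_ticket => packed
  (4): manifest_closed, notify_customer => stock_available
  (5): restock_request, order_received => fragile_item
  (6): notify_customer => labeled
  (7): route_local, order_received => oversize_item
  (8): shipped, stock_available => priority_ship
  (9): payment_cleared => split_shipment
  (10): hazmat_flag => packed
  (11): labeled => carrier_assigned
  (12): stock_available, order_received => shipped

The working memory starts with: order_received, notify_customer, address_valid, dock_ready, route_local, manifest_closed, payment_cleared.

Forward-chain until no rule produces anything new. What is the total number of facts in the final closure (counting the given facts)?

Round 1: (4) [manifest_closed, notify_customer => stock_available]; (6) [notify_customer => labeled]; (7) [route_local, order_received => oversize_item]; (9) [payment_cleared => split_shipment]. Adds stock_available, labeled, oversize_item, split_shipment.
Round 2: (2) [oversize_item => pick_ticket]; (11) [labeled => carrier_assigned]; (12) [stock_available, order_received => shipped]. Adds pick_ticket, carrier_assigned, shipped.
Round 3: (3) [shipped, pick_ticket => packed]; (8) [shipped, stock_available => priority_ship]. Adds packed, priority_ship.
Closure: {address_valid, carrier_assigned, dock_ready, labeled, manifest_closed, notify_customer, order_received, oversize_item, packed, payment_cleared, pick_ticket, priority_ship, route_local, shipped, split_shipment, stock_available} — 16 facts.

16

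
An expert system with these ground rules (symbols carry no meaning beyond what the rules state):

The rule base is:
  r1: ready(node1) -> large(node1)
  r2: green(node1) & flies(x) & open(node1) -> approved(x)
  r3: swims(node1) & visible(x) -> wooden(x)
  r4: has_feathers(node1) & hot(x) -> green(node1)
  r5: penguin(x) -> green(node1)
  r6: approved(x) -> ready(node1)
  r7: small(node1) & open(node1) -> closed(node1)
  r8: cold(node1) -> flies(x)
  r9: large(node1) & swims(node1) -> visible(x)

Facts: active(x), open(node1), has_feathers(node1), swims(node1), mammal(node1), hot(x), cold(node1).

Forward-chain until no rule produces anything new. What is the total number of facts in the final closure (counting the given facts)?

Round 1 fires r4, r8, giving green(node1), flies(x).
Round 2 fires r2, giving approved(x).
Round 3 fires r6, giving ready(node1).
Round 4 fires r1, giving large(node1).
Round 5 fires r9, giving visible(x).
Round 6 fires r3, giving wooden(x).
Closure: {active(x), approved(x), cold(node1), flies(x), green(node1), has_feathers(node1), hot(x), large(node1), mammal(node1), open(node1), ready(node1), swims(node1), visible(x), wooden(x)} — 14 facts.

14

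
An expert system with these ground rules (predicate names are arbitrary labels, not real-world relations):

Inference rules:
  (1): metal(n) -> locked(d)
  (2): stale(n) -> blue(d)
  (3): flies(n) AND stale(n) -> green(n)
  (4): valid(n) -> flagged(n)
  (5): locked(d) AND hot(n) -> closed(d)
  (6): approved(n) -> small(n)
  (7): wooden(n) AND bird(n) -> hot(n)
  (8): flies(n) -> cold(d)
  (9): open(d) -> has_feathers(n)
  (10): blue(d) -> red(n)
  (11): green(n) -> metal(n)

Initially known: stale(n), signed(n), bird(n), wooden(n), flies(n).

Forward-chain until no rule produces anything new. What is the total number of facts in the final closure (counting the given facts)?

13

Round 1: (2) [stale(n) -> blue(d)]; (3) [flies(n) AND stale(n) -> green(n)]; (7) [wooden(n) AND bird(n) -> hot(n)]; (8) [flies(n) -> cold(d)]. Adds blue(d), green(n), hot(n), cold(d).
Round 2: (10) [blue(d) -> red(n)]; (11) [green(n) -> metal(n)]. Adds red(n), metal(n).
Round 3: (1) [metal(n) -> locked(d)]. Adds locked(d).
Round 4: (5) [locked(d) AND hot(n) -> closed(d)]. Adds closed(d).
Closure: {bird(n), blue(d), closed(d), cold(d), flies(n), green(n), hot(n), locked(d), metal(n), red(n), signed(n), stale(n), wooden(n)} — 13 facts.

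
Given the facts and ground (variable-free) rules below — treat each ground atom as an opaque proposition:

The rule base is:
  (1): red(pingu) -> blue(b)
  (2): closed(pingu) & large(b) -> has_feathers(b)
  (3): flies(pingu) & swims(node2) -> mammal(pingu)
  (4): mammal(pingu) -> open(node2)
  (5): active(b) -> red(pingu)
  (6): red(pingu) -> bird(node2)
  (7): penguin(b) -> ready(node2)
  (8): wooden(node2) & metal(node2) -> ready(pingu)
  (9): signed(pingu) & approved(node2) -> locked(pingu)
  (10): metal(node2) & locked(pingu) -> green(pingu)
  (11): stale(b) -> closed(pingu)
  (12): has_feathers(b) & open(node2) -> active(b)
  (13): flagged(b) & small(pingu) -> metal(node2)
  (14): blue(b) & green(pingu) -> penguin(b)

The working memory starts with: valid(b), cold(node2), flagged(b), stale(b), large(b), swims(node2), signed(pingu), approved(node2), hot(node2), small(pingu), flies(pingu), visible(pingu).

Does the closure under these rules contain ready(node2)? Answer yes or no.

yes

Round 1 — (3), (9), (11), (13), derive mammal(pingu), locked(pingu), closed(pingu), metal(node2).
Round 2 — (2), (4), (10), derive has_feathers(b), open(node2), green(pingu).
Round 3 — (12), derive active(b).
Round 4 — (5), derive red(pingu).
Round 5 — (1), (6), derive blue(b), bird(node2).
Round 6 — (14), derive penguin(b).
Round 7 — (7), derive ready(node2).
ready(node2) appears in round 7, so it is derivable.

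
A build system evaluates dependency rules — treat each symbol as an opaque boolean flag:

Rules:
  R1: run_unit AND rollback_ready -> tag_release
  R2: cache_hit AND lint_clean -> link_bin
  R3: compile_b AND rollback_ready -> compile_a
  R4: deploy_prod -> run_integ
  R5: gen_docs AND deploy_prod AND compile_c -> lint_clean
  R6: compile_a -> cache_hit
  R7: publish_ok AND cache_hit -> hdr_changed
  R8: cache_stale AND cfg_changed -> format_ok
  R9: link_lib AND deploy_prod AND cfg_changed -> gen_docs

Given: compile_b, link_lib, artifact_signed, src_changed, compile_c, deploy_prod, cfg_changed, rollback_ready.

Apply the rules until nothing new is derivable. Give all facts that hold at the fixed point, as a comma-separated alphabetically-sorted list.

[1] R3 [compile_b AND rollback_ready -> compile_a]; R4 [deploy_prod -> run_integ]; R9 [link_lib AND deploy_prod AND cfg_changed -> gen_docs]. ⇒ new: compile_a, run_integ, gen_docs.
[2] R5 [gen_docs AND deploy_prod AND compile_c -> lint_clean]; R6 [compile_a -> cache_hit]. ⇒ new: lint_clean, cache_hit.
[3] R2 [cache_hit AND lint_clean -> link_bin]. ⇒ new: link_bin.

artifact_signed, cache_hit, cfg_changed, compile_a, compile_b, compile_c, deploy_prod, gen_docs, link_bin, link_lib, lint_clean, rollback_ready, run_integ, src_changed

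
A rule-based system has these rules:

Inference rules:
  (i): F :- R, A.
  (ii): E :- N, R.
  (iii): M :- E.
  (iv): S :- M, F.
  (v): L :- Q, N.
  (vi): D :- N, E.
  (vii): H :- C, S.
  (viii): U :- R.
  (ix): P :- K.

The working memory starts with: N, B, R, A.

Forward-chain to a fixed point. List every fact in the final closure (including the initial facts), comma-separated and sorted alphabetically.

Round 1 fires (i), (ii), (viii), giving F, E, U.
Round 2 fires (iii), (vi), giving M, D.
Round 3 fires (iv), giving S.

A, B, D, E, F, M, N, R, S, U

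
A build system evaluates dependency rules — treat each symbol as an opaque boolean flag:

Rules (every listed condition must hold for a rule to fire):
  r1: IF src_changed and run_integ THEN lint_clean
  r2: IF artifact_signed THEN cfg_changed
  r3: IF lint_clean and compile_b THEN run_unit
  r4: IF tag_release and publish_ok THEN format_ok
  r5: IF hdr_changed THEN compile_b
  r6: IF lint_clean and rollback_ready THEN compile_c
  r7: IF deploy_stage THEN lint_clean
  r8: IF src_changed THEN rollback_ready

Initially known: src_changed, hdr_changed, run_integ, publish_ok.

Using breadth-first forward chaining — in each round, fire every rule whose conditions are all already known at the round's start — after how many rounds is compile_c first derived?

2

Round 1 fires r1, r5, r8, giving lint_clean, compile_b, rollback_ready.
Round 2 fires r3, r6, giving run_unit, compile_c.
compile_c first appears in round 2.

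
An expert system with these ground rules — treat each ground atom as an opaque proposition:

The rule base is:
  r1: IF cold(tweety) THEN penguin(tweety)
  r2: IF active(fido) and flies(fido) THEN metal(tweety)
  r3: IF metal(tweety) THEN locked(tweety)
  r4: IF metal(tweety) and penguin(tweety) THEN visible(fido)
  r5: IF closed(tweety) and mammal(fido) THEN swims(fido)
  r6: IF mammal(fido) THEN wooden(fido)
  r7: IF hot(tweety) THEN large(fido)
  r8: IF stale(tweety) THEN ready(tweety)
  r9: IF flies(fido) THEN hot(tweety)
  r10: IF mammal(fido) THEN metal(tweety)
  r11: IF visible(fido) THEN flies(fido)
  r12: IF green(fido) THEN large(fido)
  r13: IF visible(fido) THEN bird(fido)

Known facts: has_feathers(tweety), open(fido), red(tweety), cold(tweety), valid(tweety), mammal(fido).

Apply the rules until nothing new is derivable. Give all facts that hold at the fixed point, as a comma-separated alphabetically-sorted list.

bird(fido), cold(tweety), flies(fido), has_feathers(tweety), hot(tweety), large(fido), locked(tweety), mammal(fido), metal(tweety), open(fido), penguin(tweety), red(tweety), valid(tweety), visible(fido), wooden(fido)

Round 1: r1 [IF cold(tweety) THEN penguin(tweety)]; r6 [IF mammal(fido) THEN wooden(fido)]; r10 [IF mammal(fido) THEN metal(tweety)]. Adds penguin(tweety), wooden(fido), metal(tweety).
Round 2: r3 [IF metal(tweety) THEN locked(tweety)]; r4 [IF metal(tweety) and penguin(tweety) THEN visible(fido)]. Adds locked(tweety), visible(fido).
Round 3: r11 [IF visible(fido) THEN flies(fido)]; r13 [IF visible(fido) THEN bird(fido)]. Adds flies(fido), bird(fido).
Round 4: r9 [IF flies(fido) THEN hot(tweety)]. Adds hot(tweety).
Round 5: r7 [IF hot(tweety) THEN large(fido)]. Adds large(fido).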